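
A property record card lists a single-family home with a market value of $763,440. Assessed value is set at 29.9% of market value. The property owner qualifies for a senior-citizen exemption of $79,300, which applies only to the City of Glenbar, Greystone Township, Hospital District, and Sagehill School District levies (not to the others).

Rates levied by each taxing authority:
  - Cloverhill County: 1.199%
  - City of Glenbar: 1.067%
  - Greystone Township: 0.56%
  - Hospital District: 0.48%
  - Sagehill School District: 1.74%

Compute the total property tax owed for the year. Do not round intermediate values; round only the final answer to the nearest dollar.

Assessed value = $763,440 × 0.299 = $228,268.56
Cloverhill County: $228,268.56 × 0.01199 = $2,736.9400344
City of Glenbar: ($228,268.56 − $79,300) × 0.01067 = $148,968.56 × 0.01067 = $1,589.4945352
Greystone Township: ($228,268.56 − $79,300) × 0.0056 = $148,968.56 × 0.0056 = $834.223936
Hospital District: ($228,268.56 − $79,300) × 0.0048 = $148,968.56 × 0.0048 = $715.049088
Sagehill School District: ($228,268.56 − $79,300) × 0.0174 = $148,968.56 × 0.0174 = $2,592.052944
Total = $8,467.7605376

$8,468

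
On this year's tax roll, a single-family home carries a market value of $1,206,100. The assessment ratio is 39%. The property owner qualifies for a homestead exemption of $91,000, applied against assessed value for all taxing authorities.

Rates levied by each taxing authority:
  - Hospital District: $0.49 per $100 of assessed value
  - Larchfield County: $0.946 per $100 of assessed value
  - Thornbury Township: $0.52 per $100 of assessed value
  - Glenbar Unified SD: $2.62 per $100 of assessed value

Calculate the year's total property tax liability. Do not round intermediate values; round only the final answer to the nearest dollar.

Assessed value = $1,206,100 × 0.39 = $470,379
Taxable value = $470,379 − $91,000 = $379,379
Hospital District: $379,379 × 0.0049 = $1,858.9571
Larchfield County: $379,379 × 0.00946 = $3,588.92534
Thornbury Township: $379,379 × 0.0052 = $1,972.7708
Glenbar Unified SD: $379,379 × 0.0262 = $9,939.7298
Total = $1,858.9571 + $3,588.92534 + $1,972.7708 + $9,939.7298 = $17,360.38304

$17,360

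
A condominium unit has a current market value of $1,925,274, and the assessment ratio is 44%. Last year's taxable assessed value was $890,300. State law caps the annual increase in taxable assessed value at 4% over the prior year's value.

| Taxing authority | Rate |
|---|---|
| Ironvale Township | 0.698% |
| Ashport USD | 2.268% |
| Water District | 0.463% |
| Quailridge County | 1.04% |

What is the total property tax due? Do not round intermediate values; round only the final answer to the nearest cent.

Uncapped assessed value = $1,925,274 × 0.44 = $847,120.56
Cap limit = $890,300 × 1.04 = $925,912
Taxable assessed value = min($847,120.56, $925,912) = $847,120.56 (cap does not bind)
Ironvale Township: $847,120.56 × 0.00698 = $5,912.9015088
Ashport USD: $847,120.56 × 0.02268 = $19,212.6943008
Water District: $847,120.56 × 0.00463 = $3,922.1681928
Quailridge County: $847,120.56 × 0.0104 = $8,810.053824
Total = $37,857.8178264

$37,857.82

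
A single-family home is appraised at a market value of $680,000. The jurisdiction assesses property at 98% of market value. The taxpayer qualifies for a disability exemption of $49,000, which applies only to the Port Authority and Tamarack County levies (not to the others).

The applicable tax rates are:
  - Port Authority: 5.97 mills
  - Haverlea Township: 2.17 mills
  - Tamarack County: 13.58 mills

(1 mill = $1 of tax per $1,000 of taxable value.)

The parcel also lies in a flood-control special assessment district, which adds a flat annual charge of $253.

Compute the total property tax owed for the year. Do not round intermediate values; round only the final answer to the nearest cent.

Assessed value = $680,000 × 0.98 = $666,400
Port Authority: ($666,400 − $49,000) × 0.00597 = $617,400 × 0.00597 = $3,685.878
Haverlea Township: $666,400 × 0.00217 = $1,446.088
Tamarack County: ($666,400 − $49,000) × 0.01358 = $617,400 × 0.01358 = $8,384.292
Levies subtotal = $13,516.258
Total = $13,516.258 + $253 = $13,769.258

$13,769.26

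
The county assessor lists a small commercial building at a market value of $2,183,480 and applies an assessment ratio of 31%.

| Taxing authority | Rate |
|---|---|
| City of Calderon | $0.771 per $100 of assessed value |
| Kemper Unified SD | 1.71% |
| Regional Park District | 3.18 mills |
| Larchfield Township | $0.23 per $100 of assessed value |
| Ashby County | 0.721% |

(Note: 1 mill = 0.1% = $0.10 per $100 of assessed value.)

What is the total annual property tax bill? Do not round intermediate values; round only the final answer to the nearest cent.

Assessed value = $2,183,480 × 0.31 = $676,878.8
City of Calderon: $676,878.8 × 0.00771 = $5,218.735548
Kemper Unified SD: $676,878.8 × 0.0171 = $11,574.62748
Regional Park District: $676,878.8 × 0.00318 = $2,152.474584
Larchfield Township: $676,878.8 × 0.0023 = $1,556.82124
Ashby County: $676,878.8 × 0.00721 = $4,880.296148
Total = $25,382.955

$25,382.96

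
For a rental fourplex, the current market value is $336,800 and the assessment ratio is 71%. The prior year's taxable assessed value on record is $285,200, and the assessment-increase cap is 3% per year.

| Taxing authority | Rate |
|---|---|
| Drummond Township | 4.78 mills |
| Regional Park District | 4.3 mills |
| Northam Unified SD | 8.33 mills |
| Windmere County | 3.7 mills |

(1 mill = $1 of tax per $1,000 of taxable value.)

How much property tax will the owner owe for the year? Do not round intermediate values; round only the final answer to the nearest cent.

Uncapped assessed value = $336,800 × 0.71 = $239,128
Cap limit = $285,200 × 1.03 = $293,756
Taxable assessed value = min($239,128, $293,756) = $239,128 (cap does not bind)
Drummond Township: $239,128 × 0.00478 = $1,143.03184
Regional Park District: $239,128 × 0.0043 = $1,028.2504
Northam Unified SD: $239,128 × 0.00833 = $1,991.93624
Windmere County: $239,128 × 0.0037 = $884.7736
Total = $5,047.99208

$5,047.99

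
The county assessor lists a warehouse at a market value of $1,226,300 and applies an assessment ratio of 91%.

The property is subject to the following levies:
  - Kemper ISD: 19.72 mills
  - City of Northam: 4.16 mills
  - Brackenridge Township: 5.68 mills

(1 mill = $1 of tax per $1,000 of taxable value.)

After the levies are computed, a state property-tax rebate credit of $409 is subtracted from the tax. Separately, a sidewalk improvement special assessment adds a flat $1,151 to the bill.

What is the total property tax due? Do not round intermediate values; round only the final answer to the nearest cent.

$33,728.98

Assessed value = $1,226,300 × 0.91 = $1,115,933
Kemper ISD: $1,115,933 × 0.01972 = $22,006.19876
City of Northam: $1,115,933 × 0.00416 = $4,642.28128
Brackenridge Township: $1,115,933 × 0.00568 = $6,338.49944
Levies subtotal = $32,986.97948
After credit = $32,986.97948 − $409 = $32,577.97948
Total = $32,577.97948 + $1,151 = $33,728.97948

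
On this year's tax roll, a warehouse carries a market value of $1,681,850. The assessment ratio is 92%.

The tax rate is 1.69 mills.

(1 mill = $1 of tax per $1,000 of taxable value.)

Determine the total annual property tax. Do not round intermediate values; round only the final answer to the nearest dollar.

$2,615

Assessed value = $1,681,850 × 0.92 = $1,547,302
Tax = $1,547,302 × 0.00169 = $2,614.94038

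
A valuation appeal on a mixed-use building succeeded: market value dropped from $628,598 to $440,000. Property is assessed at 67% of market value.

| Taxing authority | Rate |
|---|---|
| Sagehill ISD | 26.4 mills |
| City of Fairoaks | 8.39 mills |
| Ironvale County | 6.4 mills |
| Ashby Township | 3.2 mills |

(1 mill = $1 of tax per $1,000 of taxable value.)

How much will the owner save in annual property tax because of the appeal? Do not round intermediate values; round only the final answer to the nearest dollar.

Old assessed value = $628,598 × 0.67 = $421,160.66
New assessed value = $440,000 × 0.67 = $294,800
Combined rate = 0.0264 + 0.00839 + 0.0064 + 0.0032 = 0.04439
Old tax = $421,160.66 × 0.04439 = $18,695.3216974
New tax = $294,800 × 0.04439 = $13,086.172
Reduction = $18,695.3216974 − $13,086.172 = $5,609.1496974

$5,609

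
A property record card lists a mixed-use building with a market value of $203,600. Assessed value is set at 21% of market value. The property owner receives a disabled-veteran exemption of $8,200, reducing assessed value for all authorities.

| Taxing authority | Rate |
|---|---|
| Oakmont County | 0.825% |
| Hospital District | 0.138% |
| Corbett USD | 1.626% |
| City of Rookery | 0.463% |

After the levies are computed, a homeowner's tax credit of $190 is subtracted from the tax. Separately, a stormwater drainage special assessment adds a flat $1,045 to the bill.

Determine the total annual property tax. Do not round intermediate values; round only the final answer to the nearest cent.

$1,909.65

Assessed value = $203,600 × 0.21 = $42,756
Taxable value = $42,756 − $8,200 = $34,556
Oakmont County: $34,556 × 0.00825 = $285.087
Hospital District: $34,556 × 0.00138 = $47.68728
Corbett USD: $34,556 × 0.01626 = $561.88056
City of Rookery: $34,556 × 0.00463 = $159.99428
Levies subtotal = $1,054.64912
After credit = $1,054.64912 − $190 = $864.64912
Total = $864.64912 + $1,045 = $1,909.64912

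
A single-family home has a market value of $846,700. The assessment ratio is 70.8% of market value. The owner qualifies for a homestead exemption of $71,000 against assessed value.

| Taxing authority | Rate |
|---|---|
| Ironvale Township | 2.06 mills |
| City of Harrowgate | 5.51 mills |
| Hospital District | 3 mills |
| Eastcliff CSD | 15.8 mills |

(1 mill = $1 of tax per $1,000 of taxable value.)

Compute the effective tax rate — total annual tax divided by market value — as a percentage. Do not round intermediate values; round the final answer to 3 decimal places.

Assessed value = $846,700 × 0.708 = $599,463.6
Taxable value = $599,463.6 − $71,000 = $528,463.6
Ironvale Township: $528,463.6 × 0.00206 = $1,088.635016
City of Harrowgate: $528,463.6 × 0.00551 = $2,911.834436
Hospital District: $528,463.6 × 0.003 = $1,585.3908
Eastcliff CSD: $528,463.6 × 0.0158 = $8,349.72488
Total tax = $13,935.585132
Effective rate = $13,935.585132 ÷ $846,700 = 1.646% of market value

1.646%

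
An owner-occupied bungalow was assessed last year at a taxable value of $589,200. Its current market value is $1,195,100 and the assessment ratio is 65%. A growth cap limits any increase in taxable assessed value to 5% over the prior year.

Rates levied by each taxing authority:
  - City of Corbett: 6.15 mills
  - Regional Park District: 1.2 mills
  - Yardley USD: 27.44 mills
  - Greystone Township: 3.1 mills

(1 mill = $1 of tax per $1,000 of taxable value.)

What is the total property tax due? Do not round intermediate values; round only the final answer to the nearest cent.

Uncapped assessed value = $1,195,100 × 0.65 = $776,815
Cap limit = $589,200 × 1.05 = $618,660
Taxable assessed value = min($776,815, $618,660) = $618,660 (cap binds)
City of Corbett: $618,660 × 0.00615 = $3,804.759
Regional Park District: $618,660 × 0.0012 = $742.392
Yardley USD: $618,660 × 0.02744 = $16,976.0304
Greystone Township: $618,660 × 0.0031 = $1,917.846
Total = $23,441.0274

$23,441.03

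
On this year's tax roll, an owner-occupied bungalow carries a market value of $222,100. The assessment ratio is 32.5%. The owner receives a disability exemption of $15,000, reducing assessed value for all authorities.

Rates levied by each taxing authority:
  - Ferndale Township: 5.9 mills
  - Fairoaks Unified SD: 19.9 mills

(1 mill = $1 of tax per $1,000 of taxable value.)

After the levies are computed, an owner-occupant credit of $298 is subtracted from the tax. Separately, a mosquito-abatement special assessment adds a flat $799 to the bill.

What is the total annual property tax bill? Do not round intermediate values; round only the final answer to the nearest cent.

$1,976.31

Assessed value = $222,100 × 0.325 = $72,182.5
Taxable value = $72,182.5 − $15,000 = $57,182.5
Ferndale Township: $57,182.5 × 0.0059 = $337.37675
Fairoaks Unified SD: $57,182.5 × 0.0199 = $1,137.93175
Levies subtotal = $1,475.3085
After credit = $1,475.3085 − $298 = $1,177.3085
Total = $1,177.3085 + $799 = $1,976.3085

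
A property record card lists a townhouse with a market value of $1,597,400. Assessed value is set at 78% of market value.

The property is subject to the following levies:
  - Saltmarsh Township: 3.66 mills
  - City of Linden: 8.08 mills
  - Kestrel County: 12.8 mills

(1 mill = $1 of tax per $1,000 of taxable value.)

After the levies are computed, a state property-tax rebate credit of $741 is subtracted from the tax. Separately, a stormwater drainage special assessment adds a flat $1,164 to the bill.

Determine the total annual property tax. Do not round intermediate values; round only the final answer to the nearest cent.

$30,999.15

Assessed value = $1,597,400 × 0.78 = $1,245,972
Saltmarsh Township: $1,245,972 × 0.00366 = $4,560.25752
City of Linden: $1,245,972 × 0.00808 = $10,067.45376
Kestrel County: $1,245,972 × 0.0128 = $15,948.4416
Levies subtotal = $30,576.15288
After credit = $30,576.15288 − $741 = $29,835.15288
Total = $29,835.15288 + $1,164 = $30,999.15288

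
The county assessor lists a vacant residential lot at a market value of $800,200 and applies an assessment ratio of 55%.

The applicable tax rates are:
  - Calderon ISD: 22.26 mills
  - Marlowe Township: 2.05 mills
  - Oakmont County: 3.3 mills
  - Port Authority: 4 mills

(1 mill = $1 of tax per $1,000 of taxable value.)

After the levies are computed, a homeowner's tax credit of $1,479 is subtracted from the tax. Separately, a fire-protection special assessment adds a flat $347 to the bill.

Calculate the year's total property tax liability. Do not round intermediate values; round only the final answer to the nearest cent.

Assessed value = $800,200 × 0.55 = $440,110
Calderon ISD: $440,110 × 0.02226 = $9,796.8486
Marlowe Township: $440,110 × 0.00205 = $902.2255
Oakmont County: $440,110 × 0.0033 = $1,452.363
Port Authority: $440,110 × 0.004 = $1,760.44
Levies subtotal = $13,911.8771
After credit = $13,911.8771 − $1,479 = $12,432.8771
Total = $12,432.8771 + $347 = $12,779.8771

$12,779.88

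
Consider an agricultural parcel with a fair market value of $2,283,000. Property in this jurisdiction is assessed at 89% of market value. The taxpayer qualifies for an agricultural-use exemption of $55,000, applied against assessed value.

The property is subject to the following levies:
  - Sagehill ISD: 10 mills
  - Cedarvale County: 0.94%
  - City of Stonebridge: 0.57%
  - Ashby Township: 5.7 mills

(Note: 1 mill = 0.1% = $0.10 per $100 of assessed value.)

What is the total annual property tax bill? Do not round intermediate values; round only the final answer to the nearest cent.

Assessed value = $2,283,000 × 0.89 = $2,031,870
Taxable value = $2,031,870 − $55,000 = $1,976,870
Sagehill ISD: $1,976,870 × 0.01 = $19,768.7
Cedarvale County: $1,976,870 × 0.0094 = $18,582.578
City of Stonebridge: $1,976,870 × 0.0057 = $11,268.159
Ashby Township: $1,976,870 × 0.0057 = $11,268.159
Total = $60,887.596

$60,887.60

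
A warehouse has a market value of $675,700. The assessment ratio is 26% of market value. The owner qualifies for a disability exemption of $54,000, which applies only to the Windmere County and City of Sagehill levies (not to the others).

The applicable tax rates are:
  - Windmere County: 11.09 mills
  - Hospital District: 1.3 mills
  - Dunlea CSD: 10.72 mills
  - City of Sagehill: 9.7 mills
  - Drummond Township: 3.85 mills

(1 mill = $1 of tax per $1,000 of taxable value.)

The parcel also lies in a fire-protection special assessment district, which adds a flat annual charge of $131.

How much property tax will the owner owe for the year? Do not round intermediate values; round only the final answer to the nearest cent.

$5,448.84

Assessed value = $675,700 × 0.26 = $175,682
Windmere County: ($175,682 − $54,000) × 0.01109 = $121,682 × 0.01109 = $1,349.45338
Hospital District: $175,682 × 0.0013 = $228.3866
Dunlea CSD: $175,682 × 0.01072 = $1,883.31104
City of Sagehill: ($175,682 − $54,000) × 0.0097 = $121,682 × 0.0097 = $1,180.3154
Drummond Township: $175,682 × 0.00385 = $676.3757
Levies subtotal = $5,317.84212
Total = $5,317.84212 + $131 = $5,448.84212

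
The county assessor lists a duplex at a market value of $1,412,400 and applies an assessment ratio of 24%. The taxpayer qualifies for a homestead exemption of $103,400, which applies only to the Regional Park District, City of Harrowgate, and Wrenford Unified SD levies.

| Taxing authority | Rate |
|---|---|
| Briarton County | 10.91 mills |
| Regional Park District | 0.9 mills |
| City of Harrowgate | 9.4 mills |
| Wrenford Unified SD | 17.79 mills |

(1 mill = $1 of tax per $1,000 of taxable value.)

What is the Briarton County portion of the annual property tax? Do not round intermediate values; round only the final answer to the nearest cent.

$3,698.23

Assessed value = $1,412,400 × 0.24 = $338,976
Briarton County taxable value = $338,976 (exemption does not apply)
Briarton County levy = $338,976 × 0.01091 = $3,698.22816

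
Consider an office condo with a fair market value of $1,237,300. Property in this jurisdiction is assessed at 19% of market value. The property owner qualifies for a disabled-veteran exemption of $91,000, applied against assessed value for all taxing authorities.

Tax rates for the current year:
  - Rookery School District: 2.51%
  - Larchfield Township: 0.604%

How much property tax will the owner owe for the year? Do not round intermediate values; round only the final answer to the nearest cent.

Assessed value = $1,237,300 × 0.19 = $235,087
Taxable value = $235,087 − $91,000 = $144,087
Rookery School District: $144,087 × 0.0251 = $3,616.5837
Larchfield Township: $144,087 × 0.00604 = $870.28548
Total = $3,616.5837 + $870.28548 = $4,486.86918

$4,486.87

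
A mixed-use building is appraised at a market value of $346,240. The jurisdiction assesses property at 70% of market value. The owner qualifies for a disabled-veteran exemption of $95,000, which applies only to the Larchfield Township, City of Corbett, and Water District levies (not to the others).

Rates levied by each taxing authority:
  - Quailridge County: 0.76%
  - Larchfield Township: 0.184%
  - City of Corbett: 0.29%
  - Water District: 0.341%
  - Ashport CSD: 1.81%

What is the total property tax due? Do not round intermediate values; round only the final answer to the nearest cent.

Assessed value = $346,240 × 0.7 = $242,368
Quailridge County: $242,368 × 0.0076 = $1,841.9968
Larchfield Township: ($242,368 − $95,000) × 0.00184 = $147,368 × 0.00184 = $271.15712
City of Corbett: ($242,368 − $95,000) × 0.0029 = $147,368 × 0.0029 = $427.3672
Water District: ($242,368 − $95,000) × 0.00341 = $147,368 × 0.00341 = $502.52488
Ashport CSD: $242,368 × 0.0181 = $4,386.8608
Total = $7,429.9068

$7,429.91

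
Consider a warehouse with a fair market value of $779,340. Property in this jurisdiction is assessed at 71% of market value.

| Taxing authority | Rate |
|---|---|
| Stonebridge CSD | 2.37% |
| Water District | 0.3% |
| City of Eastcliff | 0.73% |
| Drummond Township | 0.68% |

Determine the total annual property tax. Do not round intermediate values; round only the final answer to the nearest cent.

Assessed value = $779,340 × 0.71 = $553,331.4
Stonebridge CSD: $553,331.4 × 0.0237 = $13,113.95418
Water District: $553,331.4 × 0.003 = $1,659.9942
City of Eastcliff: $553,331.4 × 0.0073 = $4,039.31922
Drummond Township: $553,331.4 × 0.0068 = $3,762.65352
Total = $13,113.95418 + $1,659.9942 + $4,039.31922 + $3,762.65352 = $22,575.92112

$22,575.92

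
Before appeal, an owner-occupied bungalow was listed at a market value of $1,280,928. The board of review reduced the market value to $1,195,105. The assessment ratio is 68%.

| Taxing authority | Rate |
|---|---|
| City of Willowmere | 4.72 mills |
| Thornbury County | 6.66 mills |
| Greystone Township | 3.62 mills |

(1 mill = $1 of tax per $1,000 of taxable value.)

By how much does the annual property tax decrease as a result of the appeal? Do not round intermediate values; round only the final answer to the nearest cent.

$875.39

Old assessed value = $1,280,928 × 0.68 = $871,031.04
New assessed value = $1,195,105 × 0.68 = $812,671.4
Combined rate = 0.00472 + 0.00666 + 0.00362 = 0.015
Old tax = $871,031.04 × 0.015 = $13,065.4656
New tax = $812,671.4 × 0.015 = $12,190.071
Reduction = $13,065.4656 − $12,190.071 = $875.3946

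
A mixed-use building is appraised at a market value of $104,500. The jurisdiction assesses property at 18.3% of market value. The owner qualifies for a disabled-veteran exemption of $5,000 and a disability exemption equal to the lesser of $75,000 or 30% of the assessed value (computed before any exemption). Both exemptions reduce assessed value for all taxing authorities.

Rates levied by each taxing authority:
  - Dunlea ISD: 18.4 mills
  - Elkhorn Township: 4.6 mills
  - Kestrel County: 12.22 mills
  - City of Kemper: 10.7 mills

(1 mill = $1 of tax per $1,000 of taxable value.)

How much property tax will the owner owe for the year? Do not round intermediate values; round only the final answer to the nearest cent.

$385.11

Assessed value = $104,500 × 0.183 = $19,123.5
Disability exemption = min($75,000, 30% × $19,123.5) = min($75,000, $5,737.05) = $5,737.05 (percentage binds)
Taxable value = $19,123.5 − $5,000 − $5,737.05 = $8,386.45
Dunlea ISD: $8,386.45 × 0.0184 = $154.31068
Elkhorn Township: $8,386.45 × 0.0046 = $38.57767
Kestrel County: $8,386.45 × 0.01222 = $102.482419
City of Kemper: $8,386.45 × 0.0107 = $89.735015
Total = $385.105784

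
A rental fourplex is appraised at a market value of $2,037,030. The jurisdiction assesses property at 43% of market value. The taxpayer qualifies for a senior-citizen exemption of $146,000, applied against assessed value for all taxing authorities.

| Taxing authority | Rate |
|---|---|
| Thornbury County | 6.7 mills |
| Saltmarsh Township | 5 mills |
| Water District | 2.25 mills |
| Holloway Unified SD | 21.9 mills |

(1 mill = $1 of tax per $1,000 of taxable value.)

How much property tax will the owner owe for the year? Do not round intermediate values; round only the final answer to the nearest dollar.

$26,168

Assessed value = $2,037,030 × 0.43 = $875,922.9
Taxable value = $875,922.9 − $146,000 = $729,922.9
Thornbury County: $729,922.9 × 0.0067 = $4,890.48343
Saltmarsh Township: $729,922.9 × 0.005 = $3,649.6145
Water District: $729,922.9 × 0.00225 = $1,642.326525
Holloway Unified SD: $729,922.9 × 0.0219 = $15,985.31151
Total = $4,890.48343 + $3,649.6145 + $1,642.326525 + $15,985.31151 = $26,167.735965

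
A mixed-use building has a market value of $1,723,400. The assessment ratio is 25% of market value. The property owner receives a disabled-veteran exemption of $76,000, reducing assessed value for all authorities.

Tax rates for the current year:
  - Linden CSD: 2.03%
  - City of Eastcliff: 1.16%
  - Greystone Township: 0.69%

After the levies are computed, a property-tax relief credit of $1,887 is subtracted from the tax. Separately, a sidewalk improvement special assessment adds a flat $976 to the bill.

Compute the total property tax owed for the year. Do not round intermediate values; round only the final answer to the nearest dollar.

$12,857

Assessed value = $1,723,400 × 0.25 = $430,850
Taxable value = $430,850 − $76,000 = $354,850
Linden CSD: $354,850 × 0.0203 = $7,203.455
City of Eastcliff: $354,850 × 0.0116 = $4,116.26
Greystone Township: $354,850 × 0.0069 = $2,448.465
Levies subtotal = $13,768.18
After credit = $13,768.18 − $1,887 = $11,881.18
Total = $11,881.18 + $976 = $12,857.18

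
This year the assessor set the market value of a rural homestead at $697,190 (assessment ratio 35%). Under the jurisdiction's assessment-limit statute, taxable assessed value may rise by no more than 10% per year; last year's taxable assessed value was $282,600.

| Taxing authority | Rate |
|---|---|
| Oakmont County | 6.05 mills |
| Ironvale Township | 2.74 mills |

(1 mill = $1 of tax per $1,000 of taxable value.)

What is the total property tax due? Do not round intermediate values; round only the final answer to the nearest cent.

Uncapped assessed value = $697,190 × 0.35 = $244,016.5
Cap limit = $282,600 × 1.1 = $310,860
Taxable assessed value = min($244,016.5, $310,860) = $244,016.5 (cap does not bind)
Oakmont County: $244,016.5 × 0.00605 = $1,476.299825
Ironvale Township: $244,016.5 × 0.00274 = $668.60521
Total = $2,144.905035

$2,144.91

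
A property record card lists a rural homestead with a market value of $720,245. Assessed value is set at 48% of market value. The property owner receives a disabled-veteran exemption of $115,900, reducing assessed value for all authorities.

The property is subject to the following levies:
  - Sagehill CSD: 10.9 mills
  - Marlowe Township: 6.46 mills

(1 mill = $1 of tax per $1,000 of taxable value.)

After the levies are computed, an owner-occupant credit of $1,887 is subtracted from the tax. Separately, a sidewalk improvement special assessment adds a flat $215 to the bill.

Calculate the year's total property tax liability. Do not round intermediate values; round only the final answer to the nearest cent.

$2,317.63

Assessed value = $720,245 × 0.48 = $345,717.6
Taxable value = $345,717.6 − $115,900 = $229,817.6
Sagehill CSD: $229,817.6 × 0.0109 = $2,505.01184
Marlowe Township: $229,817.6 × 0.00646 = $1,484.621696
Levies subtotal = $3,989.633536
After credit = $3,989.633536 − $1,887 = $2,102.633536
Total = $2,102.633536 + $215 = $2,317.633536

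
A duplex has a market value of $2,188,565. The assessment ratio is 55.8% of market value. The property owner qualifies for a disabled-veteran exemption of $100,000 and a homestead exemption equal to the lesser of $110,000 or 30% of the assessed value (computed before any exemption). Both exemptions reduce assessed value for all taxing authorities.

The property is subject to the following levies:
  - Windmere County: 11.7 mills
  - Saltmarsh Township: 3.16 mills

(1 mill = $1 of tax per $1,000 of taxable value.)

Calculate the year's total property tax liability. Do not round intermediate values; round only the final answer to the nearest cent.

Assessed value = $2,188,565 × 0.558 = $1,221,219.27
Homestead exemption = min($110,000, 30% × $1,221,219.27) = min($110,000, $366,365.781) = $110,000 (dollar cap binds)
Taxable value = $1,221,219.27 − $100,000 − $110,000 = $1,011,219.27
Windmere County: $1,011,219.27 × 0.0117 = $11,831.265459
Saltmarsh Township: $1,011,219.27 × 0.00316 = $3,195.4528932
Total = $15,026.7183522

$15,026.72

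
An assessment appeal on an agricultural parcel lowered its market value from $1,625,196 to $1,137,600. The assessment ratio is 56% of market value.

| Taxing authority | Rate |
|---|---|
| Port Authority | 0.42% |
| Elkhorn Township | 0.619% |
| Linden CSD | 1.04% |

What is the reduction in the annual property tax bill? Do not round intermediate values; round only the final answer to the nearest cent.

Old assessed value = $1,625,196 × 0.56 = $910,109.76
New assessed value = $1,137,600 × 0.56 = $637,056
Combined rate = 0.0042 + 0.00619 + 0.0104 = 0.02079
Old tax = $910,109.76 × 0.02079 = $18,921.1819104
New tax = $637,056 × 0.02079 = $13,244.39424
Reduction = $18,921.1819104 − $13,244.39424 = $5,676.7876704

$5,676.79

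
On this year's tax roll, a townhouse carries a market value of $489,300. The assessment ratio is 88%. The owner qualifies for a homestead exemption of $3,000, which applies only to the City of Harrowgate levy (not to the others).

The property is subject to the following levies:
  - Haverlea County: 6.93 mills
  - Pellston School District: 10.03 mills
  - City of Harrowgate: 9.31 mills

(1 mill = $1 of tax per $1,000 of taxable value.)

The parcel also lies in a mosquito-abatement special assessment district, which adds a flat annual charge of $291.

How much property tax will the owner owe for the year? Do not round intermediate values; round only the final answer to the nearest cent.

$11,574.51

Assessed value = $489,300 × 0.88 = $430,584
Haverlea County: $430,584 × 0.00693 = $2,983.94712
Pellston School District: $430,584 × 0.01003 = $4,318.75752
City of Harrowgate: ($430,584 − $3,000) × 0.00931 = $427,584 × 0.00931 = $3,980.80704
Levies subtotal = $11,283.51168
Total = $11,283.51168 + $291 = $11,574.51168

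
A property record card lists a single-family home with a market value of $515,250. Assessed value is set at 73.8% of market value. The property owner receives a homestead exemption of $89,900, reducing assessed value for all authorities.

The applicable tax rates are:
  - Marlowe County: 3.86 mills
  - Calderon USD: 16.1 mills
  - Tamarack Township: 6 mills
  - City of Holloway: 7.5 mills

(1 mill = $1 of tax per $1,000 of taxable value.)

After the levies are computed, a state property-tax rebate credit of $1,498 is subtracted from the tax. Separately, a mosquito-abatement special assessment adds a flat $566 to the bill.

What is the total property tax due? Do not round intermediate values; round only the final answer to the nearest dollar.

Assessed value = $515,250 × 0.738 = $380,254.5
Taxable value = $380,254.5 − $89,900 = $290,354.5
Marlowe County: $290,354.5 × 0.00386 = $1,120.76837
Calderon USD: $290,354.5 × 0.0161 = $4,674.70745
Tamarack Township: $290,354.5 × 0.006 = $1,742.127
City of Holloway: $290,354.5 × 0.0075 = $2,177.65875
Levies subtotal = $9,715.26157
After credit = $9,715.26157 − $1,498 = $8,217.26157
Total = $8,217.26157 + $566 = $8,783.26157

$8,783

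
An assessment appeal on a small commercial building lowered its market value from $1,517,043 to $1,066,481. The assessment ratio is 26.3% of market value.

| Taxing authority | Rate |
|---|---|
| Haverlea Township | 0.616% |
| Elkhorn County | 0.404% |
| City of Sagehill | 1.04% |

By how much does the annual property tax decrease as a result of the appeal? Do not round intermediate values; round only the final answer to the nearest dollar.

$2,441

Old assessed value = $1,517,043 × 0.263 = $398,982.309
New assessed value = $1,066,481 × 0.263 = $280,484.503
Combined rate = 0.00616 + 0.00404 + 0.0104 = 0.0206
Old tax = $398,982.309 × 0.0206 = $8,219.0355654
New tax = $280,484.503 × 0.0206 = $5,777.9807618
Reduction = $8,219.0355654 − $5,777.9807618 = $2,441.0548036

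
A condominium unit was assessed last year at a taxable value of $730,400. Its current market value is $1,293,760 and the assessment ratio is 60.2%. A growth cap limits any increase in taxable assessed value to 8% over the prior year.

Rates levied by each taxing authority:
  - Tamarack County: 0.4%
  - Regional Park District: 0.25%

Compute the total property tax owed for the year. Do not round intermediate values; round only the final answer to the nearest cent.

Uncapped assessed value = $1,293,760 × 0.602 = $778,843.52
Cap limit = $730,400 × 1.08 = $788,832
Taxable assessed value = min($778,843.52, $788,832) = $778,843.52 (cap does not bind)
Tamarack County: $778,843.52 × 0.004 = $3,115.37408
Regional Park District: $778,843.52 × 0.0025 = $1,947.1088
Total = $5,062.48288

$5,062.48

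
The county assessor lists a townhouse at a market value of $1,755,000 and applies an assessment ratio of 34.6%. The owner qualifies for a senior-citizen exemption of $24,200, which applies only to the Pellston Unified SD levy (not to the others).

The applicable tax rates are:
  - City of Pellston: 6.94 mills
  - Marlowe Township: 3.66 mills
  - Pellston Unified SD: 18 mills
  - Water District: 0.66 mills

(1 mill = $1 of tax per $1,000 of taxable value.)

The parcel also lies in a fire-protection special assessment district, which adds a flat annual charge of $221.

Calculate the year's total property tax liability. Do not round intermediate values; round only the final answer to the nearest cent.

Assessed value = $1,755,000 × 0.346 = $607,230
City of Pellston: $607,230 × 0.00694 = $4,214.1762
Marlowe Township: $607,230 × 0.00366 = $2,222.4618
Pellston Unified SD: ($607,230 − $24,200) × 0.018 = $583,030 × 0.018 = $10,494.54
Water District: $607,230 × 0.00066 = $400.7718
Levies subtotal = $17,331.9498
Total = $17,331.9498 + $221 = $17,552.9498

$17,552.95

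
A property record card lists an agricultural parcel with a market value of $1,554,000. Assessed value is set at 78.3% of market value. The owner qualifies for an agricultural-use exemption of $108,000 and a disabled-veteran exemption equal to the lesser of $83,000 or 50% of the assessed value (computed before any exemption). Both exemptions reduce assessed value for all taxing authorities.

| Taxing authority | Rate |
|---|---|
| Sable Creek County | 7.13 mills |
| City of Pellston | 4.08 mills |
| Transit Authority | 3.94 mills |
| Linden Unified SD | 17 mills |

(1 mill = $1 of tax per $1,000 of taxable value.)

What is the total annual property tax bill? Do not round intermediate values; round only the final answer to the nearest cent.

Assessed value = $1,554,000 × 0.783 = $1,216,782
Disabled-veteran exemption = min($83,000, 50% × $1,216,782) = min($83,000, $608,391) = $83,000 (dollar cap binds)
Taxable value = $1,216,782 − $108,000 − $83,000 = $1,025,782
Sable Creek County: $1,025,782 × 0.00713 = $7,313.82566
City of Pellston: $1,025,782 × 0.00408 = $4,185.19056
Transit Authority: $1,025,782 × 0.00394 = $4,041.58108
Linden Unified SD: $1,025,782 × 0.017 = $17,438.294
Total = $32,978.8913

$32,978.89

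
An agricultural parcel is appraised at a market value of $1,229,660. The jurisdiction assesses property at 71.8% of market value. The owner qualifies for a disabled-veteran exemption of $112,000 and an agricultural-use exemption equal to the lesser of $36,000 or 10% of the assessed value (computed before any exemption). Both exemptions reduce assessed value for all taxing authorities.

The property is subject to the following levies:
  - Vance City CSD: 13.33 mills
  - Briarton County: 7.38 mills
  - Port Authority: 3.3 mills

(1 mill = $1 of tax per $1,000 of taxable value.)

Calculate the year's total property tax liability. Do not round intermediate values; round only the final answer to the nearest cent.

$17,644.85

Assessed value = $1,229,660 × 0.718 = $882,895.88
Agricultural-use exemption = min($36,000, 10% × $882,895.88) = min($36,000, $88,289.588) = $36,000 (dollar cap binds)
Taxable value = $882,895.88 − $112,000 − $36,000 = $734,895.88
Vance City CSD: $734,895.88 × 0.01333 = $9,796.1620804
Briarton County: $734,895.88 × 0.00738 = $5,423.5315944
Port Authority: $734,895.88 × 0.0033 = $2,425.156404
Total = $17,644.8500788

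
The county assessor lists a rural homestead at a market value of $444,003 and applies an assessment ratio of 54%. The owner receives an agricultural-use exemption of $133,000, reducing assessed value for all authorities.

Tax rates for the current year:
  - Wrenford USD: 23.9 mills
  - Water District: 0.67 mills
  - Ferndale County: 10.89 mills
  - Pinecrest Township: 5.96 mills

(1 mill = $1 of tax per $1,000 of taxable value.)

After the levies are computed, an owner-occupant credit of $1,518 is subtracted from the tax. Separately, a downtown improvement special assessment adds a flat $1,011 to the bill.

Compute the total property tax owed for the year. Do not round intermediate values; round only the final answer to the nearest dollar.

Assessed value = $444,003 × 0.54 = $239,761.62
Taxable value = $239,761.62 − $133,000 = $106,761.62
Wrenford USD: $106,761.62 × 0.0239 = $2,551.602718
Water District: $106,761.62 × 0.00067 = $71.5302854
Ferndale County: $106,761.62 × 0.01089 = $1,162.6340418
Pinecrest Township: $106,761.62 × 0.00596 = $636.2992552
Levies subtotal = $4,422.0663004
After credit = $4,422.0663004 − $1,518 = $2,904.0663004
Total = $2,904.0663004 + $1,011 = $3,915.0663004

$3,915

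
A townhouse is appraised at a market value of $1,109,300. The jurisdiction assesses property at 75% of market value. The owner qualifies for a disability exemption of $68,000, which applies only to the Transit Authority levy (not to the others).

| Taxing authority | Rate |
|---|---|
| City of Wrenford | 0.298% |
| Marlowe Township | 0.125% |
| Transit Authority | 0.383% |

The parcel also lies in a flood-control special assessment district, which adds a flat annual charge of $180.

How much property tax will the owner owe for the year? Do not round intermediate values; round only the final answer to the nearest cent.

$6,625.28

Assessed value = $1,109,300 × 0.75 = $831,975
City of Wrenford: $831,975 × 0.00298 = $2,479.2855
Marlowe Township: $831,975 × 0.00125 = $1,039.96875
Transit Authority: ($831,975 − $68,000) × 0.00383 = $763,975 × 0.00383 = $2,926.02425
Levies subtotal = $6,445.2785
Total = $6,445.2785 + $180 = $6,625.2785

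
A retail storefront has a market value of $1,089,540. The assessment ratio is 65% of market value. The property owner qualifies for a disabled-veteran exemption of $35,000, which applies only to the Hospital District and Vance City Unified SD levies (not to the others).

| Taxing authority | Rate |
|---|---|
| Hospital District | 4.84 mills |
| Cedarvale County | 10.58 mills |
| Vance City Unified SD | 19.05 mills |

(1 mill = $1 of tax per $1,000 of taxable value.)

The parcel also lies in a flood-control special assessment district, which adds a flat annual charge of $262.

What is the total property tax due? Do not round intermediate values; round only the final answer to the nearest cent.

Assessed value = $1,089,540 × 0.65 = $708,201
Hospital District: ($708,201 − $35,000) × 0.00484 = $673,201 × 0.00484 = $3,258.29284
Cedarvale County: $708,201 × 0.01058 = $7,492.76658
Vance City Unified SD: ($708,201 − $35,000) × 0.01905 = $673,201 × 0.01905 = $12,824.47905
Levies subtotal = $23,575.53847
Total = $23,575.53847 + $262 = $23,837.53847

$23,837.54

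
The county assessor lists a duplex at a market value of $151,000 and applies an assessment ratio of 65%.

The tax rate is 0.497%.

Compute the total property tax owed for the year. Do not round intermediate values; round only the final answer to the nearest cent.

$487.81

Assessed value = $151,000 × 0.65 = $98,150
Tax = $98,150 × 0.00497 = $487.8055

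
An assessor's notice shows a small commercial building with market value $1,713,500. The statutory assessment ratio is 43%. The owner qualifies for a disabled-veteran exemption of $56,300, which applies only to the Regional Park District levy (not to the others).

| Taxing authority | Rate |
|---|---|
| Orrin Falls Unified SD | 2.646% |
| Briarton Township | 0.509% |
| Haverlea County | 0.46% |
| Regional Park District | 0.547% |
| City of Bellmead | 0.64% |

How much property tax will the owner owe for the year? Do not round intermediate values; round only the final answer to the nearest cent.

$35,073.42

Assessed value = $1,713,500 × 0.43 = $736,805
Orrin Falls Unified SD: $736,805 × 0.02646 = $19,495.8603
Briarton Township: $736,805 × 0.00509 = $3,750.33745
Haverlea County: $736,805 × 0.0046 = $3,389.303
Regional Park District: ($736,805 − $56,300) × 0.00547 = $680,505 × 0.00547 = $3,722.36235
City of Bellmead: $736,805 × 0.0064 = $4,715.552
Total = $35,073.4151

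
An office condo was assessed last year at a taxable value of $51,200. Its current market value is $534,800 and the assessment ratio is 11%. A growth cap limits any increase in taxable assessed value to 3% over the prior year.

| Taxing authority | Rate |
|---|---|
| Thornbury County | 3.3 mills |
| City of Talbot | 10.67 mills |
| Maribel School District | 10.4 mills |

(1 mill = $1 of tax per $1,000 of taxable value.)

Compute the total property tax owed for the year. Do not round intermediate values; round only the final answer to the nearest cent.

Uncapped assessed value = $534,800 × 0.11 = $58,828
Cap limit = $51,200 × 1.03 = $52,736
Taxable assessed value = min($58,828, $52,736) = $52,736 (cap binds)
Thornbury County: $52,736 × 0.0033 = $174.0288
City of Talbot: $52,736 × 0.01067 = $562.69312
Maribel School District: $52,736 × 0.0104 = $548.4544
Total = $1,285.17632

$1,285.18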